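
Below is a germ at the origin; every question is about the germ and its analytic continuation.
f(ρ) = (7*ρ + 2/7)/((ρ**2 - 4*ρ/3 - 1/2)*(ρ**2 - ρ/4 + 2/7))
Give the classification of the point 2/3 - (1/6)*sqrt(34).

The point is a pole of order 1.

The denominator factor ρ**2 - 4*ρ/3 - 1/2 vanishes at 2/3 - (1/6)*sqrt(34) and appears to the power 1; the numerator there equals 104/21 - (7/6)*sqrt(34), nonzero, and no other factor vanishes.
Hence a pole whose order is the multiplicity, 1.


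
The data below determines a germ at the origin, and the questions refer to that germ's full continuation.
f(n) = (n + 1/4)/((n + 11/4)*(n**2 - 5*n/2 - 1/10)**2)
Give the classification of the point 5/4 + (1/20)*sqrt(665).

The denominator factor n**2 - 5*n/2 - 1/10 vanishes at 5/4 + (1/20)*sqrt(665) and appears to the power 2; the numerator there equals 3/2 + (1/20)*sqrt(665), nonzero, and no other factor vanishes.
Hence a pole whose order is the multiplicity, 2.

The point is a pole of order 2.


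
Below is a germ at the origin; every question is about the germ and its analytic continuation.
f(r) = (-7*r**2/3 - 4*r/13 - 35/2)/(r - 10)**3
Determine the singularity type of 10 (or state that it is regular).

The point is a pole of order 3.

The denominator factor r - 10 vanishes at 10 and appears to the power 3; the numerator there equals -19805/78, nonzero, and no other factor vanishes.
Hence a pole whose order is the multiplicity, 3.


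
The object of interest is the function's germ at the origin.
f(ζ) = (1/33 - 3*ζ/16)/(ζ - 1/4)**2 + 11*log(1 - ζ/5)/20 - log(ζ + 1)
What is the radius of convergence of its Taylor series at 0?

Denominator factor (ζ - 1/4)^2: pole of order 2 at 1/4, modulus 1/4.
Branch term (11/20)*log(1 - ζ/(5)): its argument vanishes at ζ = 5, a logarithmic branch point, modulus 5.
Branch term (-1)*log(1 - ζ/(-1)): its argument vanishes at ζ = -1, a logarithmic branch point, modulus 1.
The radius of convergence is the smallest modulus among the singular points: 1/4.

The radius of convergence is 1/4.


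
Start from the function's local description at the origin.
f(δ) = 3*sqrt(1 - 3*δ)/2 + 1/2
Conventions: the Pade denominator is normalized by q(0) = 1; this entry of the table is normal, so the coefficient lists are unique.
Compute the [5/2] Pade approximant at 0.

Taylor coefficients needed (expand at 0): a_0 = 2, a_1 = -9/4, a_2 = -27/16, a_3 = -81/32, a_4 = -1215/256, a_5 = -5103/512, a_6 = -45927/2048, a_7 = -216513/4096.
Write the denominator as Q(δ) = 1 + q1*δ + q2*δ^2. Requiring Q*f - P = O(δ^8) with deg P <= 5 kills the coefficients of δ^6..δ^7 in Q*f:
  δ^6: a_6 + q1*a_5 + q2*a_4 = 0, i.e. -45927/2048 + (-5103/512)*q1 + (-1215/256)*q2 = 0.
  δ^7: a_7 + q1*a_6 + q2*a_5 = 0, i.e. -216513/4096 + (-45927/2048)*q1 + (-5103/512)*q2 = 0.
Solving this linear system: q1 = -27/7, q2 = 27/8.
The numerator is Q*f truncated at degree 5: P0 = a_0 = 2; P1 = a_1 + q1*a_0 = -279/28; P2 = a_2 + q1*a_1 + q2*a_0 = 1539/112; P3 = a_3 + q1*a_2 + q2*a_1 = -405/112; P4 = a_4 + q1*a_3 + q2*a_2 = -1215/1792; P5 = a_5 + q1*a_4 + q2*a_3 = -729/3584.

The Pade approximant has numerator coefficients [2, -279/28, 1539/112, -405/112, -1215/1792, -729/3584]; denominator coefficients [1, -27/7, 27/8].


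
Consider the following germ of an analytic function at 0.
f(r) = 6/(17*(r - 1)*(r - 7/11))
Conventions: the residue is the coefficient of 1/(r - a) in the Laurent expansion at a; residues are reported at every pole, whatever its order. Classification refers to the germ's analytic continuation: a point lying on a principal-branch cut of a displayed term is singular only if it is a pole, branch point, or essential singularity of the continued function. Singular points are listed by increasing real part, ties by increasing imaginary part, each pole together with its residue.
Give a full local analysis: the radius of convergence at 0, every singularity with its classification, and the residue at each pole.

Denominator factor (r - 1): pole of order 1 at 1, modulus 1.
Denominator factor (r - 7/11): pole of order 1 at 7/11, modulus 7/11.
The radius of convergence is the smallest modulus among the singular points: 7/11.
At the order-1 pole 7/11 set g(r) = (r - (7/11))*f(r) = 6/(17*(r - 1)).
Simple pole: residue = g(a) at a = 7/11, which is -33/34.
At the order-1 pole 1 set g(r) = (r - (1))*f(r) = 6/(17*(r - 7/11)).
Simple pole: residue = g(a) at a = 1, which is 33/34.
List the singular points by increasing real part (a conjugate pair: the negative imaginary part first).

Radius of convergence at 0: 7/11.
At 7/11: a pole of order 1; residue -33/34.
At 1: a pole of order 1; residue 33/34.


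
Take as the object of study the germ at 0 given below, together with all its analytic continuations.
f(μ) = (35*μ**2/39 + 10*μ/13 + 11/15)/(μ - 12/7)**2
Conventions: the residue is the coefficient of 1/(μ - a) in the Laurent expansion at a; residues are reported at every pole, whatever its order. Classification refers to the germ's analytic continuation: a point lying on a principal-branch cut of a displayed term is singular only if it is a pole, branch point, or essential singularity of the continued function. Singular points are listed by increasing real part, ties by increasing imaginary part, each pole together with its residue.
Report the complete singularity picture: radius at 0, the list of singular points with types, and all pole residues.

Denominator factor (μ - 12/7)^2: pole of order 2 at 12/7, modulus 12/7.
The radius of convergence is the smallest modulus among the singular points: 12/7.
At the order-2 pole 12/7 set g(μ) = (μ - (12/7))^2*f(μ) = 35*μ**2/39 + 10*μ/13 + 11/15.
Order-2 pole: residue = g'(a); g'(12/7) = 50/13, so the residue is 50/13.

Radius of convergence at 0: 12/7.
At 12/7: a pole of order 2; residue 50/13.


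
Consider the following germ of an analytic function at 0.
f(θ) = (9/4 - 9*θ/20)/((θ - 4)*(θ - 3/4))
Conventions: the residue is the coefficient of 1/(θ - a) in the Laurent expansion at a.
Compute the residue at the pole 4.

At the order-1 pole 4 set g(θ) = (θ - (4))*f(θ) = (9/4 - 9*θ/20)/(θ - 3/4).
Simple pole: residue = g(a) at a = 4, which is 9/65.

The residue is 9/65.


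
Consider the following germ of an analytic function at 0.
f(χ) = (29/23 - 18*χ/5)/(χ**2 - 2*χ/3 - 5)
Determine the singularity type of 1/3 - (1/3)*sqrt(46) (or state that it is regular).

The point is a pole of order 1.

The denominator factor χ**2 - 2*χ/3 - 5 vanishes at 1/3 - (1/3)*sqrt(46) and appears to the power 1; the numerator there equals 7/115 + (6/5)*sqrt(46), nonzero, and no other factor vanishes.
Hence a pole whose order is the multiplicity, 1.


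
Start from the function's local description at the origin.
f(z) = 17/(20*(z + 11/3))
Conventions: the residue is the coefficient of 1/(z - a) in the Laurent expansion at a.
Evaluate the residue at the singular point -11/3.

The residue is 17/20.

At the order-1 pole -11/3 set g(z) = (z - (-11/3))*f(z) = 17/20.
Simple pole: residue = g(a) at a = -11/3, which is 17/20.


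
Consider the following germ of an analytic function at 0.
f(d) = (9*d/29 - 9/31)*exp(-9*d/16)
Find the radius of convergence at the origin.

The radius of convergence is infinite.

The factor exp(-9*d/16) is entire and contributes no finite singular point.
The polynomial part has no poles.
No finite singular points: the Taylor series at 0 converges everywhere.


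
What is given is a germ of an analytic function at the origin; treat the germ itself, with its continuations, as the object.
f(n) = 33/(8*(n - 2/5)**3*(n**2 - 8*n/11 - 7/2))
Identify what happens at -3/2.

Denominator factors: n - 2/5 = -19/10 at n = -3/2; n**2 - 8*n/11 - 7/2 = -7/44 at n = -3/2 — none vanishes.
So the germ continues analytically to -3/2.

The point is a regular point.


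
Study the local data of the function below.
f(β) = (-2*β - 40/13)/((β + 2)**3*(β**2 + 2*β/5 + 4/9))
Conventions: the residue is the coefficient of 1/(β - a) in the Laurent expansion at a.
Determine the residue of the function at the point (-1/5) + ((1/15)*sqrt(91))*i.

The residue is (1306125/7167784) + ((19213875/652268344)*sqrt(91))*i.

The factor β**2 + 2*β/5 + 4/9 splits as (β - a)(β - a') with a = (-1/5) + ((1/15)*sqrt(91))*i, a' = (-1/5) - ((1/15)*sqrt(91))*i. At the order-1 pole a set g(β) = (β - a)*f(β) = [(-2*β - 40/13)/(β + 2)**3] / (β - a').
Simple pole: residue = g(a) at a = (-1/5) + ((1/15)*sqrt(91))*i, which is (1306125/7167784) + ((19213875/652268344)*sqrt(91))*i.


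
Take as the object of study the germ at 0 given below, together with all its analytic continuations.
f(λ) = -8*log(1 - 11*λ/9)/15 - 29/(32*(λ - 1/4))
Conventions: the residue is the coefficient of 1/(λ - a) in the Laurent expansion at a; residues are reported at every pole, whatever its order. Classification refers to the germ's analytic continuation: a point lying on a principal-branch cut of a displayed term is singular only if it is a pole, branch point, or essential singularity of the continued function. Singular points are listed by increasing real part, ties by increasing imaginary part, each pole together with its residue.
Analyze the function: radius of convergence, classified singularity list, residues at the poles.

Denominator factor (λ - 1/4): pole of order 1 at 1/4, modulus 1/4.
Branch term (-8/15)*log(1 - λ/(9/11)): its argument vanishes at λ = 9/11, a logarithmic branch point, modulus 9/11.
The radius of convergence is the smallest modulus among the singular points: 1/4.
The branch term is analytic at 1/4 and contributes nothing to the residue; only the rational part matters.
At the order-1 pole 1/4 set g(λ) = (λ - (1/4))*(rational part) = -29/32.
Simple pole: residue = g(a) at a = 1/4, which is -29/32.
List the singular points by increasing real part (a conjugate pair: the negative imaginary part first).

Radius of convergence at 0: 1/4.
At 1/4: a pole of order 1; residue -29/32.
At 9/11: a logarithmic branch point.


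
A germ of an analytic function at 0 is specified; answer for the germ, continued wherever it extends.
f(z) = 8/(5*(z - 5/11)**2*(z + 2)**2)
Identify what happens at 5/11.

The denominator factor z - 5/11 vanishes at 5/11 and appears to the power 2; the numerator there equals 8/5, nonzero, and no other factor vanishes.
Hence a pole whose order is the multiplicity, 2.

The point is a pole of order 2.


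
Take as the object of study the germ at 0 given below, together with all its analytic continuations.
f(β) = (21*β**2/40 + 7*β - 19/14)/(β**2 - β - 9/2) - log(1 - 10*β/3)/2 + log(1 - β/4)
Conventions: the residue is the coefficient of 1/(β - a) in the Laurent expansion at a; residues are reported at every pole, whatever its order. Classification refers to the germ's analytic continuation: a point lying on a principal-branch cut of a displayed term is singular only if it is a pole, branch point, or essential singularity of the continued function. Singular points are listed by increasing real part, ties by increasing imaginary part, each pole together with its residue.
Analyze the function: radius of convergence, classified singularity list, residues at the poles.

Radius of convergence at 0: 3/10.
At 1/2 - (1/2)*sqrt(19): a pole of order 1; residue 301/80 - (267/1064)*sqrt(19).
At 3/10: a logarithmic branch point.
At 1/2 + (1/2)*sqrt(19): a pole of order 1; residue 301/80 + (267/1064)*sqrt(19).
At 4: a logarithmic branch point.

Denominator factor (β**2 - β - 9/2): discriminant 19, real irrational roots 1/2 + (1/2)*sqrt(19) and 1/2 - (1/2)*sqrt(19); poles of order 1, moduli 1/2 + (1/2)*sqrt(19) and -1/2 + (1/2)*sqrt(19).
Branch term (-1/2)*log(1 - β/(3/10)): its argument vanishes at β = 3/10, a logarithmic branch point, modulus 3/10.
Branch term (1)*log(1 - β/(4)): its argument vanishes at β = 4, a logarithmic branch point, modulus 4.
The radius of convergence is the smallest modulus among the singular points: 3/10.
The branch terms are analytic at 1/2 - (1/2)*sqrt(19) and contribute nothing to the residue; only the rational part matters.
The factor β**2 - β - 9/2 splits as (β - a)(β - a') with a = 1/2 - (1/2)*sqrt(19), a' = 1/2 + (1/2)*sqrt(19). At the order-1 pole a set g(β) = (β - a)*(rational part) = [21*β**2/40 + 7*β - 19/14] / (β - a').
Simple pole: residue = g(a) at a = 1/2 - (1/2)*sqrt(19), which is 301/80 - (267/1064)*sqrt(19).
The branch terms are analytic at 1/2 + (1/2)*sqrt(19) and contribute nothing to the residue; only the rational part matters.
The factor β**2 - β - 9/2 splits as (β - a)(β - a') with a = 1/2 + (1/2)*sqrt(19), a' = 1/2 - (1/2)*sqrt(19). At the order-1 pole a set g(β) = (β - a)*(rational part) = [21*β**2/40 + 7*β - 19/14] / (β - a').
Simple pole: residue = g(a) at a = 1/2 + (1/2)*sqrt(19), which is 301/80 + (267/1064)*sqrt(19).
List the singular points by increasing real part (a conjugate pair: the negative imaginary part first).


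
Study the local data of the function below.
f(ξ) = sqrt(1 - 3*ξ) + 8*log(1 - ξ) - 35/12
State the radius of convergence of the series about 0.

Branch term (1)*sqrt(1 - ξ/(1/3)): its argument vanishes at ξ = 1/3, a square-root branch point, modulus 1/3.
Branch term (8)*log(1 - ξ/(1)): its argument vanishes at ξ = 1, a logarithmic branch point, modulus 1.
The radius of convergence is the smallest modulus among the singular points: 1/3.

The radius of convergence is 1/3.


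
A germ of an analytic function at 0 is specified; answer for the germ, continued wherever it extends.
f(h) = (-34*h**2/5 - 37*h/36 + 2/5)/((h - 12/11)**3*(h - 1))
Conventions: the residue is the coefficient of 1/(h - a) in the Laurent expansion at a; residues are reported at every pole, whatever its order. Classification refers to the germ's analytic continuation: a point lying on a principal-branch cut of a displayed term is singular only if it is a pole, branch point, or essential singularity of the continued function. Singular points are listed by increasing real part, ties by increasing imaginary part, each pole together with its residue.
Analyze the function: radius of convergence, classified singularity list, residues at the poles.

Denominator factor (h - 1): pole of order 1 at 1, modulus 1.
Denominator factor (h - 12/11)^3: pole of order 3 at 12/11, modulus 12/11.
The radius of convergence is the smallest modulus among the singular points: 1.
At the order-1 pole 1 set g(h) = (h - (1))*f(h) = (-34*h**2/5 - 37*h/36 + 2/5)/(h - 12/11)**3.
Simple pole: residue = g(a) at a = 1, which is 1779547/180.
At the order-3 pole 12/11 set g(h) = (h - (12/11))^3*f(h) = (-34*h**2/5 - 37*h/36 + 2/5)/(h - 1).
Order-3 pole: residue = g''(a)/2; g''(12/11) = -1779547/90, so the residue is -1779547/180.
List the singular points by increasing real part (a conjugate pair: the negative imaginary part first).

Radius of convergence at 0: 1.
At 1: a pole of order 1; residue 1779547/180.
At 12/11: a pole of order 3; residue -1779547/180.


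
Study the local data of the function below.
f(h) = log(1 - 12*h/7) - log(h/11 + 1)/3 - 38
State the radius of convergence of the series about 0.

The radius of convergence is 7/12.

Branch term (1)*log(1 - h/(7/12)): its argument vanishes at h = 7/12, a logarithmic branch point, modulus 7/12.
Branch term (-1/3)*log(1 - h/(-11)): its argument vanishes at h = -11, a logarithmic branch point, modulus 11.
The radius of convergence is the smallest modulus among the singular points: 7/12.


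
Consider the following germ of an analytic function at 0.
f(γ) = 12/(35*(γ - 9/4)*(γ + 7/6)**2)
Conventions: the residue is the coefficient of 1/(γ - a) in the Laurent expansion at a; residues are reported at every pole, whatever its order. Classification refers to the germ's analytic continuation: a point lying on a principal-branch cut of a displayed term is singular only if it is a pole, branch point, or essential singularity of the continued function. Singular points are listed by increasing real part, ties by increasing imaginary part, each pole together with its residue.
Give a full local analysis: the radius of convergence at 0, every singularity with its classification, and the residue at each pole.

Radius of convergence at 0: 7/6.
At -7/6: a pole of order 2; residue -1728/58835.
At 9/4: a pole of order 1; residue 1728/58835.

Denominator factor (γ - 9/4): pole of order 1 at 9/4, modulus 9/4.
Denominator factor (γ + 7/6)^2: pole of order 2 at -7/6, modulus 7/6.
The radius of convergence is the smallest modulus among the singular points: 7/6.
At the order-2 pole -7/6 set g(γ) = (γ - (-7/6))^2*f(γ) = 12/(35*(γ - 9/4)).
Order-2 pole: residue = g'(a); g'(-7/6) = -1728/58835, so the residue is -1728/58835.
At the order-1 pole 9/4 set g(γ) = (γ - (9/4))*f(γ) = 12/(35*(γ + 7/6)**2).
Simple pole: residue = g(a) at a = 9/4, which is 1728/58835.
List the singular points by increasing real part (a conjugate pair: the negative imaginary part first).


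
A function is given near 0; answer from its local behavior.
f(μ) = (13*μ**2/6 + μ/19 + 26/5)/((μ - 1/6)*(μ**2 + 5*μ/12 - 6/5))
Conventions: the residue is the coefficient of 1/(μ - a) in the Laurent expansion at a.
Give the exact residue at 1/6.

At the order-1 pole 1/6 set g(μ) = (μ - (1/6))*f(μ) = (13*μ**2/6 + μ/19 + 26/5)/(μ**2 + 5*μ/12 - 6/5).
Simple pole: residue = g(a) at a = 1/6, which is -108119/22629.

The residue is -108119/22629.


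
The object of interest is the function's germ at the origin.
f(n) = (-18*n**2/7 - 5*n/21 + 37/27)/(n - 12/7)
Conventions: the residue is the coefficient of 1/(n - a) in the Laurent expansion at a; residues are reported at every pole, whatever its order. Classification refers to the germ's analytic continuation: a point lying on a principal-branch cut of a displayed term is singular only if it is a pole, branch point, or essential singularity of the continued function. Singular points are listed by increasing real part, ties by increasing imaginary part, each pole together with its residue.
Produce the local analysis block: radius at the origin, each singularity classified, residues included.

Radius of convergence at 0: 12/7.
At 12/7: a pole of order 1; residue -61073/9261.

Denominator factor (n - 12/7): pole of order 1 at 12/7, modulus 12/7.
The radius of convergence is the smallest modulus among the singular points: 12/7.
At the order-1 pole 12/7 set g(n) = (n - (12/7))*f(n) = -18*n**2/7 - 5*n/21 + 37/27.
Simple pole: residue = g(a) at a = 12/7, which is -61073/9261.


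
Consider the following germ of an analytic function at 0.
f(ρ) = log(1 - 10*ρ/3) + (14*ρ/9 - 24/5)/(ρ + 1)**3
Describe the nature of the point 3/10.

The term (1)*log(1 - ρ/(3/10)) has argument 1 - 3/10/(3/10) = 0 at 3/10: a logarithmic (infinitely-sheeted) branch point; the remaining terms are analytic or single-valued there.

The point is a logarithmic branch point.


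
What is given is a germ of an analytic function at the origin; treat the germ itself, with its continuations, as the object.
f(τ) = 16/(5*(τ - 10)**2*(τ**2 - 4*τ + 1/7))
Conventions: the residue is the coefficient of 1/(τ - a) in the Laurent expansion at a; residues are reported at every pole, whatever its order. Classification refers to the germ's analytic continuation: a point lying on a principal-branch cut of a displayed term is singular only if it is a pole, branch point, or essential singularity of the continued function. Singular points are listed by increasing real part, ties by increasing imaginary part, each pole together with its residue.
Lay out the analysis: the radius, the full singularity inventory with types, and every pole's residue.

Denominator factor (τ**2 - 4*τ + 1/7): discriminant 108/7, real irrational roots 2 + (3/7)*sqrt(21) and 2 - (3/7)*sqrt(21); poles of order 1, moduli 2 + (3/7)*sqrt(21) and 2 - (3/7)*sqrt(21).
Denominator factor (τ - 10)^2: pole of order 2 at 10, modulus 10.
The radius of convergence is the smallest modulus among the singular points: 2 - (3/7)*sqrt(21).
The factor τ**2 - 4*τ + 1/7 splits as (τ - a)(τ - a') with a = 2 - (3/7)*sqrt(21), a' = 2 + (3/7)*sqrt(21). At the order-1 pole a set g(τ) = (τ - a)*f(τ) = [16/(5*(τ - 10)**2)] / (τ - a').
Simple pole: residue = g(a) at a = 2 - (3/7)*sqrt(21), which is 6272/886205 - (5320/1595169)*sqrt(21).
The factor τ**2 - 4*τ + 1/7 splits as (τ - a)(τ - a') with a = 2 + (3/7)*sqrt(21), a' = 2 - (3/7)*sqrt(21). At the order-1 pole a set g(τ) = (τ - a)*f(τ) = [16/(5*(τ - 10)**2)] / (τ - a').
Simple pole: residue = g(a) at a = 2 + (3/7)*sqrt(21), which is 6272/886205 + (5320/1595169)*sqrt(21).
At the order-2 pole 10 set g(τ) = (τ - (10))^2*f(τ) = 16/(5*(τ**2 - 4*τ + 1/7)).
Order-2 pole: residue = g'(a); g'(10) = -12544/886205, so the residue is -12544/886205.
List the singular points by increasing real part (a conjugate pair: the negative imaginary part first).

Radius of convergence at 0: 2 - (3/7)*sqrt(21).
At 2 - (3/7)*sqrt(21): a pole of order 1; residue 6272/886205 - (5320/1595169)*sqrt(21).
At 2 + (3/7)*sqrt(21): a pole of order 1; residue 6272/886205 + (5320/1595169)*sqrt(21).
At 10: a pole of order 2; residue -12544/886205.


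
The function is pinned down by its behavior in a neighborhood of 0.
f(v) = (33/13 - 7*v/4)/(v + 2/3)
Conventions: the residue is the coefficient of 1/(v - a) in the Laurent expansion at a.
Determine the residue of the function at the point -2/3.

The residue is 289/78.

At the order-1 pole -2/3 set g(v) = (v - (-2/3))*f(v) = 33/13 - 7*v/4.
Simple pole: residue = g(a) at a = -2/3, which is 289/78.


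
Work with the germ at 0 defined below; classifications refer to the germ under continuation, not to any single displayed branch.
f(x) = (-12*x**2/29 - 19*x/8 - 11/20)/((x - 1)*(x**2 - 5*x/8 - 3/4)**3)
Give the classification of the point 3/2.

The point is a regular point.

Denominator factors: x**2 - 5*x/8 - 3/4 = 9/16 at x = 3/2; x - 1 = 1/2 at x = 3/2 — none vanishes.
So the germ continues analytically to 3/2.


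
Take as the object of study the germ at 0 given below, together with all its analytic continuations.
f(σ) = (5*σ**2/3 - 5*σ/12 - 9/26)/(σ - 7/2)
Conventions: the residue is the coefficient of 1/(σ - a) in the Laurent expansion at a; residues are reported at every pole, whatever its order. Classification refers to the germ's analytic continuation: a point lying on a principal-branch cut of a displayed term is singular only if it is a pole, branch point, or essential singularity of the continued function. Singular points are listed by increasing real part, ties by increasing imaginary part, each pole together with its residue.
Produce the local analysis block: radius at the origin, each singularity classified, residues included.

Denominator factor (σ - 7/2): pole of order 1 at 7/2, modulus 7/2.
The radius of convergence is the smallest modulus among the singular points: 7/2.
At the order-1 pole 7/2 set g(σ) = (σ - (7/2))*f(σ) = 5*σ**2/3 - 5*σ/12 - 9/26.
Simple pole: residue = g(a) at a = 7/2, which is 5807/312.

Radius of convergence at 0: 7/2.
At 7/2: a pole of order 1; residue 5807/312.


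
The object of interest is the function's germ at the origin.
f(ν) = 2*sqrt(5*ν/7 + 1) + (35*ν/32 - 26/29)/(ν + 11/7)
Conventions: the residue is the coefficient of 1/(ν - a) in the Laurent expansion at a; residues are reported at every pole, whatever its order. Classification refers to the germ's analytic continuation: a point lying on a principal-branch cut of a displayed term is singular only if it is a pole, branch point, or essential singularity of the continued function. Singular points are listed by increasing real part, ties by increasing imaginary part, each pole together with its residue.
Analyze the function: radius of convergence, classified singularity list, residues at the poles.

Denominator factor (ν + 11/7): pole of order 1 at -11/7, modulus 11/7.
Branch term (2)*sqrt(1 - ν/(-7/5)): its argument vanishes at ν = -7/5, a square-root branch point, modulus 7/5.
The radius of convergence is the smallest modulus among the singular points: 7/5.
The branch term is analytic at -11/7 and contributes nothing to the residue; only the rational part matters.
At the order-1 pole -11/7 set g(ν) = (ν - (-11/7))*(rational part) = 35*ν/32 - 26/29.
Simple pole: residue = g(a) at a = -11/7, which is -2427/928.
List the singular points by increasing real part (a conjugate pair: the negative imaginary part first).

Radius of convergence at 0: 7/5.
At -11/7: a pole of order 1; residue -2427/928.
At -7/5: an algebraic (square-root) branch point.


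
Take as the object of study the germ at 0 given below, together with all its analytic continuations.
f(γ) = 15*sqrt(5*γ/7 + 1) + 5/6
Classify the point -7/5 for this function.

The point is an algebraic (square-root) branch point.

The term (15)*sqrt(1 - γ/(-7/5)) has argument 1 - -7/5/(-7/5) = 0 at -7/5: a square-root (algebraic, two-sheeted) branch point; the remaining terms are analytic or single-valued there.


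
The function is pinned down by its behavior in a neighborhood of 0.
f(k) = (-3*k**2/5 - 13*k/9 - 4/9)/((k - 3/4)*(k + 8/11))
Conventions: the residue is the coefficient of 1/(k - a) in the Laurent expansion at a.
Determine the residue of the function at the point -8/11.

The residue is -2096/10725.

At the order-1 pole -8/11 set g(k) = (k - (-8/11))*f(k) = (-3*k**2/5 - 13*k/9 - 4/9)/(k - 3/4).
Simple pole: residue = g(a) at a = -8/11, which is -2096/10725.


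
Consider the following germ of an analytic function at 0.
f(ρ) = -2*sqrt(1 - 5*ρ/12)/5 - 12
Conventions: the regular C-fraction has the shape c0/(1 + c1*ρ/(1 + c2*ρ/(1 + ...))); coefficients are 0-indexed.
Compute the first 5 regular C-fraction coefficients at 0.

The regular C-fraction coefficients are [-62/5, 5/744, -55/496, -155/1584, -175/1584].

Taylor coefficients (expand at 0): a_0 = -62/5, a_1 = 1/12, a_2 = 5/576, a_3 = 25/13824, a_4 = 625/1327104.
c0 = a_0 = -62/5. Peel one level at a time: if S = 1 + c*ρ/S' with S'(0) = 1, then c is the ρ-coefficient of S and S' = c*ρ/(S - 1).
S_1 = c0/f = 1 + (5/744)*ρ + (275/369024)*ρ^2 + ...; c1 = 5/744.
S_2 = c1*ρ/(S_1 - 1) = 1 + (-55/496)*ρ + (-25/2304)*ρ^2 + ...; c2 = -55/496.
S_3 = c2*ρ/(S_2 - 1) = 1 + (-155/1584)*ρ + (-27125/2509056)*ρ^2 + ...; c3 = -155/1584.
S_4 = c3*ρ/(S_3 - 1) = 1 + (-175/1584)*ρ + ...; c4 = -175/1584.


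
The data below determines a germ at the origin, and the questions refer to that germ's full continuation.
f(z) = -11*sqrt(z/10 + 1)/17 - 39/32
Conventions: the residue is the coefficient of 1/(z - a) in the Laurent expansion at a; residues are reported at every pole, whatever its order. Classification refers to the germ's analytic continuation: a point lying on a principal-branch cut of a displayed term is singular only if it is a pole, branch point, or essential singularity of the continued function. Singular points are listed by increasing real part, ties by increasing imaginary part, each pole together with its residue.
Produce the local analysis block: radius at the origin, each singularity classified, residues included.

Radius of convergence at 0: 10.
At -10: an algebraic (square-root) branch point.

Branch term (-11/17)*sqrt(1 - z/(-10)): its argument vanishes at z = -10, a square-root branch point, modulus 10.
The radius of convergence is the smallest modulus among the singular points: 10.


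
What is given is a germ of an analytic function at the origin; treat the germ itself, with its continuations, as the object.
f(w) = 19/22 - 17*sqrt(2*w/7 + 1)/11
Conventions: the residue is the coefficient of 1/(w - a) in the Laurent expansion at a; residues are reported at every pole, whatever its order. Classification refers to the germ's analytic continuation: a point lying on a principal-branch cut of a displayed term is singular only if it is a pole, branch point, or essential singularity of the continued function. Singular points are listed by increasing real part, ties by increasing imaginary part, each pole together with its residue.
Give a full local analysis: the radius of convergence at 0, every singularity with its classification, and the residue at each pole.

Radius of convergence at 0: 7/2.
At -7/2: an algebraic (square-root) branch point.

Branch term (-17/11)*sqrt(1 - w/(-7/2)): its argument vanishes at w = -7/2, a square-root branch point, modulus 7/2.
The radius of convergence is the smallest modulus among the singular points: 7/2.


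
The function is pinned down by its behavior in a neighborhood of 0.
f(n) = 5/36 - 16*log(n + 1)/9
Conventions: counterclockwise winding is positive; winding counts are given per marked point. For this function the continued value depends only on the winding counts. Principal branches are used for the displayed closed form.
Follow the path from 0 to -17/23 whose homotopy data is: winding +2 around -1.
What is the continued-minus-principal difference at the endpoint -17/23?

The rational part is single-valued and drops out of the difference; each branch term changes only by its own monodromy.
(-16/9)*log(1 - n/(-1)): each positive loop around -1 adds 2*pi*i to the log, so winding +2 contributes (-16/9)*(2)*2*pi*i = -(64/9)*pi*i.
Summing the contributions at n = -17/23 gives -(64/9)*pi*i.

Continued minus principal equals -(64/9)*pi*i.


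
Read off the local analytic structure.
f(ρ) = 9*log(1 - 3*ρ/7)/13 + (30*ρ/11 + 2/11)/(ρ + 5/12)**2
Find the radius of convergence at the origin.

Denominator factor (ρ + 5/12)^2: pole of order 2 at -5/12, modulus 5/12.
Branch term (9/13)*log(1 - ρ/(7/3)): its argument vanishes at ρ = 7/3, a logarithmic branch point, modulus 7/3.
The radius of convergence is the smallest modulus among the singular points: 5/12.

The radius of convergence is 5/12.


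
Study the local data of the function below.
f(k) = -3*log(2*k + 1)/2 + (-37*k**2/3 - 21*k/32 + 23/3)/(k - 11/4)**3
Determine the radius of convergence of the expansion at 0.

The radius of convergence is 1/2.

Denominator factor (k - 11/4)^3: pole of order 3 at 11/4, modulus 11/4.
Branch term (-3/2)*log(1 - k/(-1/2)): its argument vanishes at k = -1/2, a logarithmic branch point, modulus 1/2.
The radius of convergence is the smallest modulus among the singular points: 1/2.


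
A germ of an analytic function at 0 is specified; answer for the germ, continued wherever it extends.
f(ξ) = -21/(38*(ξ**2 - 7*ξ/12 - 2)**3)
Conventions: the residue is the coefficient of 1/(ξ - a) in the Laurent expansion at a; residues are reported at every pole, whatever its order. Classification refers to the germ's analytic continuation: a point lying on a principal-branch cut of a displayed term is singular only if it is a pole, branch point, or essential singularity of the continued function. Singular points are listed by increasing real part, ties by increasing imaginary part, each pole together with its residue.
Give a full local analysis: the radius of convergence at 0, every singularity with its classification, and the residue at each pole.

Denominator factor (ξ**2 - 7*ξ/12 - 2)^3: discriminant 1201/144, real irrational roots 7/24 + (1/24)*sqrt(1201) and 7/24 - (1/24)*sqrt(1201); poles of order 3, moduli 7/24 + (1/24)*sqrt(1201) and -7/24 + (1/24)*sqrt(1201).
The radius of convergence is the smallest modulus among the singular points: -7/24 + (1/24)*sqrt(1201).
The factor ξ**2 - 7*ξ/12 - 2 splits as (ξ - a)(ξ - a') with a = 7/24 - (1/24)*sqrt(1201), a' = 7/24 + (1/24)*sqrt(1201). At the order-3 pole a set g(ξ) = (ξ - a)^3*f(ξ) = [-21/38] / (ξ - a')^3.
Order-3 pole: residue = g''(a)/2; g''(7/24 - (1/24)*sqrt(1201)) = (31352832/32914148419)*sqrt(1201), so the residue is (15676416/32914148419)*sqrt(1201).
The factor ξ**2 - 7*ξ/12 - 2 splits as (ξ - a)(ξ - a') with a = 7/24 + (1/24)*sqrt(1201), a' = 7/24 - (1/24)*sqrt(1201). At the order-3 pole a set g(ξ) = (ξ - a)^3*f(ξ) = [-21/38] / (ξ - a')^3.
Order-3 pole: residue = g''(a)/2; g''(7/24 + (1/24)*sqrt(1201)) = -(31352832/32914148419)*sqrt(1201), so the residue is -(15676416/32914148419)*sqrt(1201).
List the singular points by increasing real part (a conjugate pair: the negative imaginary part first).

Radius of convergence at 0: -7/24 + (1/24)*sqrt(1201).
At 7/24 - (1/24)*sqrt(1201): a pole of order 3; residue (15676416/32914148419)*sqrt(1201).
At 7/24 + (1/24)*sqrt(1201): a pole of order 3; residue -(15676416/32914148419)*sqrt(1201).


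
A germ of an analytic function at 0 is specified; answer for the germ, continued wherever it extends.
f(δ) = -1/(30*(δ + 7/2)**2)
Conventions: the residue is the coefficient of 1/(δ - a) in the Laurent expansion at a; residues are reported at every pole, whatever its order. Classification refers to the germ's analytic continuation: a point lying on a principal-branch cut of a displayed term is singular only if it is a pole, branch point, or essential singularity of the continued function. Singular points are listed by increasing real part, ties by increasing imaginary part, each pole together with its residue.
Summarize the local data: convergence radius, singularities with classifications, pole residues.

Denominator factor (δ + 7/2)^2: pole of order 2 at -7/2, modulus 7/2.
The radius of convergence is the smallest modulus among the singular points: 7/2.
At the order-2 pole -7/2 set g(δ) = (δ - (-7/2))^2*f(δ) = -1/30.
Order-2 pole: residue = g'(a); g'(-7/2) = 0, so the residue is 0.

Radius of convergence at 0: 7/2.
At -7/2: a pole of order 2; residue 0.


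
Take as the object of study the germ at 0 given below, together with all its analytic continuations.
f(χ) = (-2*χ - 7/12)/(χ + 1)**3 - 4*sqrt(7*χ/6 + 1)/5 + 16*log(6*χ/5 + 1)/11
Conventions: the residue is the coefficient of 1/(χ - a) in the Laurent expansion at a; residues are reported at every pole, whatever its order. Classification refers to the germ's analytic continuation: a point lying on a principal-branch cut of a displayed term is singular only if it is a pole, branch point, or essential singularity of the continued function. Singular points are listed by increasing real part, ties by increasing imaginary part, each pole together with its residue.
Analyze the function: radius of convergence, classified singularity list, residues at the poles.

Radius of convergence at 0: 5/6.
At -1: a pole of order 3; residue 0.
At -6/7: an algebraic (square-root) branch point.
At -5/6: a logarithmic branch point.

Denominator factor (χ + 1)^3: pole of order 3 at -1, modulus 1.
Branch term (-4/5)*sqrt(1 - χ/(-6/7)): its argument vanishes at χ = -6/7, a square-root branch point, modulus 6/7.
Branch term (16/11)*log(1 - χ/(-5/6)): its argument vanishes at χ = -5/6, a logarithmic branch point, modulus 5/6.
The radius of convergence is the smallest modulus among the singular points: 5/6.
The branch terms are analytic at -1 and contribute nothing to the residue; only the rational part matters.
At the order-3 pole -1 set g(χ) = (χ - (-1))^3*(rational part) = -2*χ - 7/12.
Order-3 pole: residue = g''(a)/2; g''(-1) = 0, so the residue is 0.
List the singular points by increasing real part (a conjugate pair: the negative imaginary part first).


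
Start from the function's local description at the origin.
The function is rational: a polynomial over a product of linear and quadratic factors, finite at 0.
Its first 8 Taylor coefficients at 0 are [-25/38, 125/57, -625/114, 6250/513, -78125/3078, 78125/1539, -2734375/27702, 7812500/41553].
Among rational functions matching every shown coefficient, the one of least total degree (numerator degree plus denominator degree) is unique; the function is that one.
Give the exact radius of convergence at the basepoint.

The radius of convergence is 3/5.

No rational of total degree below 2 reproduces all 8 coefficients; solving the [0/2] Pade equations on them gives f(δ) = -9/(38*(δ + 3/5)**2), whose expansion matches every shown term.
Denominator factor (δ + 3/5)^2: pole of order 2 at -3/5, modulus 3/5.
The radius of convergence is the smallest modulus among the singular points: 3/5.


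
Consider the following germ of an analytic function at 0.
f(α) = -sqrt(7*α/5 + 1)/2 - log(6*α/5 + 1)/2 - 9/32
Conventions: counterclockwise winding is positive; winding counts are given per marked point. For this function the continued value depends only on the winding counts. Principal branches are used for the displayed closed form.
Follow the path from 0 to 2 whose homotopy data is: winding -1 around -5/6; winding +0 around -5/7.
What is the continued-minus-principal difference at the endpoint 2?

The rational part is single-valued and drops out of the difference; each branch term changes only by its own monodromy.
(-1/2)*log(1 - α/(-5/6)): each positive loop around -5/6 adds 2*pi*i to the log, so winding -1 contributes (-1/2)*(-1)*2*pi*i = pi*i.
(-1/2)*sqrt(1 - α/(-5/7)): winding +0 is even, the square root returns to the same sheet, contribution 0.
Summing the contributions at α = 2 gives pi*i.

Continued minus principal equals pi*i.


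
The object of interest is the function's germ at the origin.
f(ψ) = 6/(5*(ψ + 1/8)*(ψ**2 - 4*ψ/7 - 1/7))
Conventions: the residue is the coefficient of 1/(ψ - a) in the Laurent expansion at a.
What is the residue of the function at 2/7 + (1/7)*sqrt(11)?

The factor ψ**2 - 4*ψ/7 - 1/7 splits as (ψ - a)(ψ - a') with a = 2/7 + (1/7)*sqrt(11), a' = 2/7 - (1/7)*sqrt(11). At the order-1 pole a set g(ψ) = (ψ - a)*f(ψ) = [6/(5*(ψ + 1/8))] / (ψ - a').
Simple pole: residue = g(a) at a = 2/7 + (1/7)*sqrt(11), which is 1344/125 - (3864/1375)*sqrt(11).

The residue is 1344/125 - (3864/1375)*sqrt(11).


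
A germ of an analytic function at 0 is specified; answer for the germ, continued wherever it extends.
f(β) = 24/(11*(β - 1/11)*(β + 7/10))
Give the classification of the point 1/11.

The denominator factor β - 1/11 vanishes at 1/11 and appears to the power 1; the numerator there equals 24/11, nonzero, and no other factor vanishes.
Hence a pole whose order is the multiplicity, 1.

The point is a pole of order 1.


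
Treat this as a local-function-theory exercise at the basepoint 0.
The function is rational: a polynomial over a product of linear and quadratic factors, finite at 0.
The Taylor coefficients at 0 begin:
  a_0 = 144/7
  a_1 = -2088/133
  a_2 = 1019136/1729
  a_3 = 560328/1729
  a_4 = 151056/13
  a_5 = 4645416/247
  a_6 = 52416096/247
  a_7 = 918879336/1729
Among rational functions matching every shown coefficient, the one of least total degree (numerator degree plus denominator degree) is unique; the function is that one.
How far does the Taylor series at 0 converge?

The radius of convergence is 1/4.

No rational of total degree below 6 reproduces all 8 coefficients; solving the [2/4] Pade equations on them gives f(γ) = (40*γ**2/39 - 15*γ/38 + 1/7)/((γ - 1/4)**2*(γ + 1/3)**2), whose expansion matches every shown term.
Denominator factor (γ + 1/3)^2: pole of order 2 at -1/3, modulus 1/3.
Denominator factor (γ - 1/4)^2: pole of order 2 at 1/4, modulus 1/4.
The radius of convergence is the smallest modulus among the singular points: 1/4.


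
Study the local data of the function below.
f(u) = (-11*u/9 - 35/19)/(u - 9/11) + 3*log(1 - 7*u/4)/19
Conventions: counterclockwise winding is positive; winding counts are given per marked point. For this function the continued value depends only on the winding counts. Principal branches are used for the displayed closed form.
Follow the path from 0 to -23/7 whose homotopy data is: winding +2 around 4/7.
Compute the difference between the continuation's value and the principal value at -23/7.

The rational part is single-valued and drops out of the difference; each branch term changes only by its own monodromy.
(3/19)*log(1 - u/(4/7)): each positive loop around 4/7 adds 2*pi*i to the log, so winding +2 contributes (3/19)*(2)*2*pi*i = (12/19)*pi*i.
Summing the contributions at u = -23/7 gives (12/19)*pi*i.

Continued minus principal equals (12/19)*pi*i.


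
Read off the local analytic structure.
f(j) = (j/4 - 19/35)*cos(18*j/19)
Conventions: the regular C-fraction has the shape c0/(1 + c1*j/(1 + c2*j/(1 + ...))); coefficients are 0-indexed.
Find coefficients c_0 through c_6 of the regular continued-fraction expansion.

Taylor coefficients (expand at 0): a_0 = -19/35, a_1 = 1/4, a_2 = 162/665, a_3 = -81/722, a_4 = -4374/240065, a_5 = 2187/260642, a_6 = 236196/433317325.
c0 = a_0 = -19/35. Peel one level at a time: if S = 1 + c*j/S' with S'(0) = 1, then c is the j-coefficient of S and S' = c*j/(S - 1).
S_1 = c0/f = 1 + (35/76)*j + (3817/5776)*j^2 + ...; c1 = 35/76.
S_2 = c1*j/(S_1 - 1) = 1 + (-3817/2660)*j + (618354/442225)*j^2 + ...; c2 = -3817/2660.
S_3 = c2*j/(S_2 - 1) = 1 + (648/665)*j + (-349920/1377937)*j^2 + ...; c3 = 648/665.
S_4 = c3*j/(S_3 - 1) = 1 + (18900/72523)*j + (-274026375/5259585529)*j^2 + ...; c4 = 18900/72523.
S_5 = c4*j/(S_4 - 1) = 1 + (57995/290092)*j + (55692457/551174800)*j^2 + ...; c5 = 57995/290092.
S_6 = c5*j/(S_5 - 1) = 1 + (-55692457/110190500)*j + ...; c6 = -55692457/110190500.

The regular C-fraction coefficients are [-19/35, 35/76, -3817/2660, 648/665, 18900/72523, 57995/290092, -55692457/110190500].
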